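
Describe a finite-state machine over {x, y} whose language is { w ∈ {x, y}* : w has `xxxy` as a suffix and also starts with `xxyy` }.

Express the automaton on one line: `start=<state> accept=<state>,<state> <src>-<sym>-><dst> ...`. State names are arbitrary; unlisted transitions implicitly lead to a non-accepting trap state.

start=A accept=N A-x->B A-y->C B-x->D B-y->C C-x->E C-y->C D-x->F D-y->G E-x->H E-y->C F-x->F F-y->I G-x->E G-y->J H-x->F H-y->C I-x->E I-y->C J-x->K J-y->J K-x->L K-y->J L-x->M L-y->J M-x->M M-y->N N-x->K N-y->J

Handle the two conditions separately and then intersect. One (5 states) tracks how much of the suffix `xxxy` has currently been matched; the other (6 states) tracks whether the input so far still matches the prefix `xxyy`. Each combined state is a pair, one component from each; accept when both components accept.
14 states suffice.
       x  y 
>  A   B  C 
   B   D  C 
   C   E  C 
   D   F  G 
   E   H  C 
   F   F  I 
   G   E  J 
   H   F  C 
   I   E  C 
   J   K  J 
   K   L  J 
   L   M  J 
   M   M  N 
 * N   K  J 
(> = start, * = accepting)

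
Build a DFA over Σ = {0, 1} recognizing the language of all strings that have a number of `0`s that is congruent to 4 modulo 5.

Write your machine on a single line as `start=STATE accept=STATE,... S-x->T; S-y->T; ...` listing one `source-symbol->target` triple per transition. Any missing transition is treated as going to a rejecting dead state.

Keep the running count of `0`s modulo 5: each `0` advances along the cycle q0 → q1 → q2 → q3 → q4 → q0 while other symbols loop. Accept at q4.
5 states suffice.
        0   1  
>  q0   q1  q0 
   q1   q2  q1 
   q2   q3  q2 
   q3   q4  q3 
 * q4   q0  q4 
(> = start, * = accepting)

start=q0; accept=q4; q0-0->q1; q0-1->q0; q1-0->q2; q1-1->q1; q2-0->q3; q2-1->q2; q3-0->q4; q3-1->q3; q4-0->q0; q4-1->q4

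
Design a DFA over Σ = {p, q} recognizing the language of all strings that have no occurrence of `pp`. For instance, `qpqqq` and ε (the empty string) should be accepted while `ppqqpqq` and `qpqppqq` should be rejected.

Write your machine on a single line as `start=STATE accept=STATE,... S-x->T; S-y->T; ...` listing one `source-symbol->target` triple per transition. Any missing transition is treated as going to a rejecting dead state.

start=s0; accept=s0,s1; s0-p->s1; s0-q->s0; s1-p->s2; s1-q->s0; s2-p->s2; s2-q->s2

Track partial matches of the forbidden pattern `pp`. State s2 is a dead state reached once `pp` has occurred; every other state accepts. s0 means no part of `pp` is currently matched.
        p   q  
>* s0   s1  s0 
 * s1   s2  s0 
   s2   s2  s2 
(> = start, * = accepting)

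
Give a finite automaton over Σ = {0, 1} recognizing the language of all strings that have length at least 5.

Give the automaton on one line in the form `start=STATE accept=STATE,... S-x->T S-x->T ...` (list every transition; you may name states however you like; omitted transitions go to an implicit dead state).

start=s0 accept=s5,s6 s0-0->s1 s0-1->s1 s1-0->s2 s1-1->s2 s2-0->s3 s2-1->s3 s3-0->s4 s3-1->s4 s4-0->s5 s4-1->s5 s5-0->s6 s5-1->s6 s6-0->s6 s6-1->s6

We only need to distinguish lengths 0, 1, …, 5, and '>5'. Chain s0 → s1 → s2 → s3 → s4 → s5 → s6 on every symbol, with s6 looping. Accepting states: {s5, s6}.
With 7 states:
        0   1  
>  s0   s1  s1 
   s1   s2  s2 
   s2   s3  s3 
   s3   s4  s4 
   s4   s5  s5 
 * s5   s6  s6 
 * s6   s6  s6 
(> = start, * = accepting)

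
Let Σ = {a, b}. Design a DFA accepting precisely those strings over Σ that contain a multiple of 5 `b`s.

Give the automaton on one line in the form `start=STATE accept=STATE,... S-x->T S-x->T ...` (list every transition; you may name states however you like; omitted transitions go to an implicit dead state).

start=s0 accept=s0 s0-a->s0 s0-b->s1 s1-a->s1 s1-b->s2 s2-a->s2 s2-b->s3 s3-a->s3 s3-b->s4 s4-a->s4 s4-b->s0

The only thing that matters is how many `b`s have appeared, reduced mod 5. Use one state per residue: s0 for 0, …, s4 for 4. Reading `b` moves to the next residue; anything else stays put. s0 is accepting.
A 5-state machine:
        a   b  
>* s0   s0  s1 
   s1   s1  s2 
   s2   s2  s3 
   s3   s3  s4 
   s4   s4  s0 
(> = start, * = accepting)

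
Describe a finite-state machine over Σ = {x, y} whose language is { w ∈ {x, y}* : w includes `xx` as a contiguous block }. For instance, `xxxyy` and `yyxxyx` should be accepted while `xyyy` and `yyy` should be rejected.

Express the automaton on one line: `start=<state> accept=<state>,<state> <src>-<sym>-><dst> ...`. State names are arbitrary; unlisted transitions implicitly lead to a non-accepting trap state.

Track how much of `xx` has been matched so far: state S0 is no progress, S2 is the absorbing accept state reached once `xx` has occurred. Intermediate states record partial matches; on a mismatch, fall back to the longest reusable overlap.
        x   y  
>  S0   S1  S0 
   S1   S2  S0 
 * S2   S2  S2 
(> = start, * = accepting)

start=S0 accept=S2 S0-x->S1 S0-y->S0 S1-x->S2 S1-y->S0 S2-x->S2 S2-y->S2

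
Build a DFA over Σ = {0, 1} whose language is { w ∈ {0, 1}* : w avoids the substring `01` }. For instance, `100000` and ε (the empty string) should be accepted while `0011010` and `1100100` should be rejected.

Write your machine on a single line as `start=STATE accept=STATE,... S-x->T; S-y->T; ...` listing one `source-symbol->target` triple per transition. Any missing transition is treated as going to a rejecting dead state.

This is the complement of 'contains `01`'. Use the same substring-matching states — s0 through s2 holding how much of `01` has just been matched — but flip the accepting set: everything except the trap s2 accepts.
With 3 states:
        0   1  
>* s0   s1  s0 
 * s1   s1  s2 
   s2   s2  s2 
(> = start, * = accepting)

start=s0; accept=s0,s1; s0-0->s1; s0-1->s0; s1-0->s1; s1-1->s2; s2-0->s2; s2-1->s2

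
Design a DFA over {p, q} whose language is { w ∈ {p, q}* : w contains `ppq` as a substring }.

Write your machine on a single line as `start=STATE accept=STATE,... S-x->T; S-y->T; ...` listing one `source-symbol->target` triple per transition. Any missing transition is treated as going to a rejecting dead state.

Track how much of `ppq` has been matched so far: state s0 is no progress, s3 is the absorbing accept state reached once `ppq` has occurred. Intermediate states record partial matches; on a mismatch, fall back to the longest reusable overlap.
With 4 states:
        p   q  
>  s0   s1  s0 
   s1   s2  s0 
   s2   s2  s3 
 * s3   s3  s3 
(> = start, * = accepting)

start=s0; accept=s3; s0-p->s1; s0-q->s0; s1-p->s2; s1-q->s0; s2-p->s2; s2-q->s3; s3-p->s3; s3-q->s3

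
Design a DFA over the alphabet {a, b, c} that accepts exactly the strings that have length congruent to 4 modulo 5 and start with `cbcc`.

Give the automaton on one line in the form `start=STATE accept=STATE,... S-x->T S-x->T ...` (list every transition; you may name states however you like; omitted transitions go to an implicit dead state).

start=q0 accept=q8 q0-a->q1 q0-b->q1 q0-c->q2 q1-a->q3 q1-b->q3 q1-c->q3 q2-a->q3 q2-b->q4 q2-c->q3 q3-a->q5 q3-b->q5 q3-c->q5 q4-a->q5 q4-b->q5 q4-c->q6 q5-a->q7 q5-b->q7 q5-c->q7 q6-a->q7 q6-b->q7 q6-c->q8 q7-a->q9 q7-b->q9 q7-c->q9 q8-a->q10 q8-b->q10 q8-c->q10 q9-a->q1 q9-b->q1 q9-c->q1 q10-a->q11 q10-b->q11 q10-c->q11 q11-a->q12 q11-b->q12 q11-c->q12 q12-a->q13 q12-b->q13 q12-c->q13 q13-a->q8 q13-b->q8 q13-c->q8

Build one automaton per condition and run them in lockstep. The first has 5 states tracking the input length modulo 5; the second has 6 states tracking whether the input so far still matches the prefix `cbcc`. A product state is a pair (one from each), accepting exactly when both do.
A 14-state machine:
          a    b    c  
>  q0     q1   q1   q2 
   q1     q3   q3   q3 
   q2     q3   q4   q3 
   q3     q5   q5   q5 
   q4     q5   q5   q6 
   q5     q7   q7   q7 
   q6     q7   q7   q8 
   q7     q9   q9   q9 
 * q8    q10  q10  q10 
   q9     q1   q1   q1 
   q10   q11  q11  q11 
   q11   q12  q12  q12 
   q12   q13  q13  q13 
   q13    q8   q8   q8 
(> = start, * = accepting)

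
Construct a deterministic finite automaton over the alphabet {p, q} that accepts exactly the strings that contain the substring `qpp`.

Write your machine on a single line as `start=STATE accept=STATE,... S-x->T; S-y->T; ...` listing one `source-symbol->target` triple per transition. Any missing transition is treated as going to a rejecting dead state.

Track how much of `qpp` has been matched so far: state A is no progress, D is the absorbing accept state reached once `qpp` has occurred. Intermediate states record partial matches; on a mismatch, fall back to the longest reusable overlap.
       p  q 
>  A   A  B 
   B   C  B 
   C   D  B 
 * D   D  D 
(> = start, * = accepting)

start=A; accept=D; A-p->A; A-q->B; B-p->C; B-q->B; C-p->D; C-q->B; D-p->D; D-q->D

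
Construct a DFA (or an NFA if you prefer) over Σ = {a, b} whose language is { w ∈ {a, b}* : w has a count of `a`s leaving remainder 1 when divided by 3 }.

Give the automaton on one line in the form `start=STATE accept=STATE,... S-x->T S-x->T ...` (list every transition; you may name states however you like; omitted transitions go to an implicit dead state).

The only thing that matters is how many `a`s have appeared, reduced mod 3. Use one state per residue: q0 for 0, …, q2 for 2. Reading `a` moves to the next residue; anything else stays put. q1 is accepting.
With 3 states:
        a   b  
>  q0   q1  q0 
 * q1   q2  q1 
   q2   q0  q2 
(> = start, * = accepting)

start=q0 accept=q1 q0-a->q1 q0-b->q0 q1-a->q2 q1-b->q1 q2-a->q0 q2-b->q2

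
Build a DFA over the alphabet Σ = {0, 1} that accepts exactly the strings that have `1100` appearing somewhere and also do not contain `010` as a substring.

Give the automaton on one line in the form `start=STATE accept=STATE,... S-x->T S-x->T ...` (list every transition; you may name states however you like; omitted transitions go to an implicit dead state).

start=q0 accept=q7,q8,q9 q0-0->q1 q0-1->q2 q1-0->q1 q1-1->q3 q2-0->q1 q2-1->q4 q3-0->q5 q3-1->q4 q4-0->q6 q4-1->q4 q5-0->q5 q5-1->q5 q6-0->q7 q6-1->q3 q7-0->q7 q7-1->q8 q8-0->q5 q8-1->q9 q9-0->q7 q9-1->q9

Handle the two conditions separately and then intersect. The first has 5 states tracking whether and how much of `1100` has been seen; the second has 4 states tracking partial matches of the forbidden pattern `010`. A product state is a pair (one from each), accepting exactly when both do. After merging equivalent states the machine shrinks.
With 10 states:
        0   1  
>  q0   q1  q2 
   q1   q1  q3 
   q2   q1  q4 
   q3   q5  q4 
   q4   q6  q4 
   q5   q5  q5 
   q6   q7  q3 
 * q7   q7  q8 
 * q8   q5  q9 
 * q9   q7  q9 
(> = start, * = accepting)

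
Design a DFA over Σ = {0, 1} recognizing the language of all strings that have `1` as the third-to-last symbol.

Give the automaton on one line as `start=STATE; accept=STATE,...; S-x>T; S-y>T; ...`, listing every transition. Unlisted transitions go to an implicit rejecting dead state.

A DFA must remember the last 3 symbols (since which symbol is third-to-last isn't known until the input ends). Use one state per possible window of the last ≤3 symbols; accept from those whose window starts with `1`.
A 15-state machine:
          0    1  
>  q0     q1   q2 
   q1     q3   q4 
   q2     q5   q6 
   q3     q7   q8 
   q4     q9  q10 
   q5    q11  q12 
   q6    q13  q14 
   q7     q7   q8 
   q8     q9  q10 
   q9    q11  q12 
   q10   q13  q14 
 * q11    q7   q8 
 * q12    q9  q10 
 * q13   q11  q12 
 * q14   q13  q14 
(> = start, * = accepting)

start=q0; accept=q11,q12,q13,q14; q0-0>q1; q0-1>q2; q1-0>q3; q1-1>q4; q2-0>q5; q2-1>q6; q3-0>q7; q3-1>q8; q4-0>q9; q4-1>q10; q5-0>q11; q5-1>q12; q6-0>q13; q6-1>q14; q7-0>q7; q7-1>q8; q8-0>q9; q8-1>q10; q9-0>q11; q9-1>q12; q10-0>q13; q10-1>q14; q11-0>q7; q11-1>q8; q12-0>q9; q12-1>q10; q13-0>q11; q13-1>q12; q14-0>q13; q14-1>q14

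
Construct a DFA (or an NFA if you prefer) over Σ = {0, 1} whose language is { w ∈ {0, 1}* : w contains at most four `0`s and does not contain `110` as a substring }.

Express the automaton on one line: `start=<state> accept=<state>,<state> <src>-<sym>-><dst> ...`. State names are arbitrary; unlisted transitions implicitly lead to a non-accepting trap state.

Handle the two conditions separately and then intersect. The first has 6 states tracking the count of `0`s, saturating at 5; the second has 4 states tracking partial matches of the forbidden pattern `110`. A product state is a pair (one from each), accepting exactly when both do. Minimizing collapses redundant product states.
With 10 states:
        0   1  
>* q0   q1  q2 
 * q1   q3  q4 
 * q2   q1  q5 
 * q3   q6  q7 
 * q4   q3  q5 
 * q5   q8  q5 
 * q6   q5  q9 
 * q7   q6  q5 
   q8   q8  q8 
 * q9   q5  q5 
(> = start, * = accepting)

start=q0 accept=q0,q1,q2,q3,q4,q5,q6,q7,q9 q0-0->q1 q0-1->q2 q1-0->q3 q1-1->q4 q2-0->q1 q2-1->q5 q3-0->q6 q3-1->q7 q4-0->q3 q4-1->q5 q5-0->q8 q5-1->q5 q6-0->q5 q6-1->q9 q7-0->q6 q7-1->q5 q8-0->q8 q8-1->q8 q9-0->q5 q9-1->q5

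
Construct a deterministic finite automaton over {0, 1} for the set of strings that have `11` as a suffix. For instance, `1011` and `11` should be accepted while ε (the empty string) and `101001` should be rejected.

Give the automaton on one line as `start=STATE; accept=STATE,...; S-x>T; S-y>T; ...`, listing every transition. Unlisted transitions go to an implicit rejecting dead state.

start=A; accept=C; A-0>A; A-1>B; B-0>A; B-1>C; C-0>A; C-1>C

Remember how much of `11` the current input suffix matches. State A means no match yet; B means the last symbol is `1`; C means the last 2 symbols are `11`. Only C accepts. On a mismatch, fall back to the longest proper suffix that is still a prefix of `11`.
A 3-state machine:
       0  1 
>  A   A  B 
   B   A  C 
 * C   A  C 
(> = start, * = accepting)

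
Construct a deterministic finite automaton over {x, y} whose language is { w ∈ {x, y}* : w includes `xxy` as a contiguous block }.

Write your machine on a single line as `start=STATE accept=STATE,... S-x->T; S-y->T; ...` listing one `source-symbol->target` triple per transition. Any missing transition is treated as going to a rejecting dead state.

start=S0; accept=S3; S0-x->S1; S0-y->S0; S1-x->S2; S1-y->S0; S2-x->S2; S2-y->S3; S3-x->S3; S3-y->S3

States S0..S2 record the length of the longest prefix of `xxy` that matches the current input suffix. Reaching S3 means `xxy` has been seen, and we stay there forever. Accept from S3.
With 4 states:
        x   y  
>  S0   S1  S0 
   S1   S2  S0 
   S2   S2  S3 
 * S3   S3  S3 
(> = start, * = accepting)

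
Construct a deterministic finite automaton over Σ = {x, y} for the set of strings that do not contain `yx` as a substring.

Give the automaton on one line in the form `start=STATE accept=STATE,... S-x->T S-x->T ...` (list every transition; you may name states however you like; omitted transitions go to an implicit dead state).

start=A accept=A,B A-x->A A-y->B B-x->C B-y->B C-x->C C-y->C

This is the complement of 'contains `yx`'. Use the same substring-matching states — A through C holding how much of `yx` has just been matched — but flip the accepting set: everything except the trap C accepts.
       x  y 
>* A   A  B 
 * B   C  B 
   C   C  C 
(> = start, * = accepting)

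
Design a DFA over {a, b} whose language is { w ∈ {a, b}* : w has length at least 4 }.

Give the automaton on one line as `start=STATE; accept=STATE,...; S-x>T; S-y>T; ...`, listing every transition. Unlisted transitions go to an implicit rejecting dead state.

We only need to distinguish lengths 0, 1, …, 4, and '>4'. Chain q0 → q1 → q2 → q3 → q4 → q5 on every symbol, with q5 looping. Accepting states: {q4, q5}.
        a   b  
>  q0   q1  q1 
   q1   q2  q2 
   q2   q3  q3 
   q3   q4  q4 
 * q4   q5  q5 
 * q5   q5  q5 
(> = start, * = accepting)

start=q0; accept=q4,q5; q0-a>q1; q0-b>q1; q1-a>q2; q1-b>q2; q2-a>q3; q2-b>q3; q3-a>q4; q3-b>q4; q4-a>q5; q4-b>q5; q5-a>q5; q5-b>q5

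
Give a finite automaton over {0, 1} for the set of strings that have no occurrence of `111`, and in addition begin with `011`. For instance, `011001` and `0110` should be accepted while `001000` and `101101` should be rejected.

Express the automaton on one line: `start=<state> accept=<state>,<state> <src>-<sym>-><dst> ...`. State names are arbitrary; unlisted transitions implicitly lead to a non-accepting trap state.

Run two small machines in parallel and take their product. One (4 states) tracks partial matches of the forbidden pattern `111`; the other (5 states) tracks whether the input so far still matches the prefix `011`. Each combined state is a pair, one component from each; accept when both components accept. Equivalent product states are then merged.
A 7-state machine:
        0   1  
>  s0   s1  s2 
   s1   s2  s3 
   s2   s2  s2 
   s3   s2  s4 
 * s4   s5  s2 
 * s5   s5  s6 
 * s6   s5  s4 
(> = start, * = accepting)

start=s0 accept=s4,s5,s6 s0-0->s1 s0-1->s2 s1-0->s2 s1-1->s3 s2-0->s2 s2-1->s2 s3-0->s2 s3-1->s4 s4-0->s5 s4-1->s2 s5-0->s5 s5-1->s6 s6-0->s5 s6-1->s4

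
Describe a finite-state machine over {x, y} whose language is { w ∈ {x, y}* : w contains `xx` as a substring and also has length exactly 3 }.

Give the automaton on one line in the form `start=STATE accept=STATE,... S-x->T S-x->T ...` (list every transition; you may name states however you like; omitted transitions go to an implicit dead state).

start=q0 accept=q6 q0-x->q1 q0-y->q2 q1-x->q3 q1-y->q4 q2-x->q5 q2-y->q4 q3-x->q6 q3-y->q6 q4-x->q4 q4-y->q4 q5-x->q6 q5-y->q4 q6-x->q4 q6-y->q4

Handle the two conditions separately and then intersect. One (3 states) tracks whether and how much of `xx` has been seen; the other (5 states) tracks the input length, saturating at 4. Each combined state is a pair, one component from each; accept when both components accept. Minimizing collapses redundant product states.
With 7 states:
        x   y  
>  q0   q1  q2 
   q1   q3  q4 
   q2   q5  q4 
   q3   q6  q6 
   q4   q4  q4 
   q5   q6  q4 
 * q6   q4  q4 
(> = start, * = accepting)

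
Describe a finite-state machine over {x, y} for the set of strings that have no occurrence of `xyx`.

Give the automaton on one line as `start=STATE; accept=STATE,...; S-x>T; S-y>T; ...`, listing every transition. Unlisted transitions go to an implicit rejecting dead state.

start=q0; accept=q0,q1,q2; q0-x>q1; q0-y>q0; q1-x>q1; q1-y>q2; q2-x>q3; q2-y>q0; q3-x>q3; q3-y>q3

This is the complement of 'contains `xyx`'. Use the same substring-matching states — q0 through q3 holding how much of `xyx` has just been matched — but flip the accepting set: everything except the trap q3 accepts.
        x   y  
>* q0   q1  q0 
 * q1   q1  q2 
 * q2   q3  q0 
   q3   q3  q3 
(> = start, * = accepting)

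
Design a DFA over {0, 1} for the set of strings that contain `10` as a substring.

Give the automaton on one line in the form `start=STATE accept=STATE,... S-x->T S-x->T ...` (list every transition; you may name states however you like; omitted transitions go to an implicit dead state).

start=s0 accept=s2 s0-0->s0 s0-1->s1 s1-0->s2 s1-1->s1 s2-0->s2 s2-1->s2

Track how much of `10` has been matched so far: state s0 is no progress, s2 is the absorbing accept state reached once `10` has occurred. Intermediate states record partial matches; on a mismatch, fall back to the longest reusable overlap.
        0   1  
>  s0   s0  s1 
   s1   s2  s1 
 * s2   s2  s2 
(> = start, * = accepting)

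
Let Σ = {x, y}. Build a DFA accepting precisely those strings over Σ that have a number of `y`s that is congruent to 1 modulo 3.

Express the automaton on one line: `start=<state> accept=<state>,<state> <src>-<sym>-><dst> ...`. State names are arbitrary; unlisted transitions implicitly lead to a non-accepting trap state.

Keep the running count of `y`s modulo 3: each `y` advances along the cycle q0 → q1 → q2 → q0 while other symbols loop. Accept at q1.
3 states suffice.
        x   y  
>  q0   q0  q1 
 * q1   q1  q2 
   q2   q2  q0 
(> = start, * = accepting)

start=q0 accept=q1 q0-x->q0 q0-y->q1 q1-x->q1 q1-y->q2 q2-x->q2 q2-y->q0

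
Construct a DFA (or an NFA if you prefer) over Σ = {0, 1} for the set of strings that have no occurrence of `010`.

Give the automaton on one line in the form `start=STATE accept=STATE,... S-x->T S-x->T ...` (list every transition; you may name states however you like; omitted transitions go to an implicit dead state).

This is the complement of 'contains `010`'. Use the same substring-matching states — S0 through S3 holding how much of `010` has just been matched — but flip the accepting set: everything except the trap S3 accepts.
4 states suffice.
        0   1  
>* S0   S1  S0 
 * S1   S1  S2 
 * S2   S3  S0 
   S3   S3  S3 
(> = start, * = accepting)

start=S0 accept=S0,S1,S2 S0-0->S1 S0-1->S0 S1-0->S1 S1-1->S2 S2-0->S3 S2-1->S0 S3-0->S3 S3-1->S3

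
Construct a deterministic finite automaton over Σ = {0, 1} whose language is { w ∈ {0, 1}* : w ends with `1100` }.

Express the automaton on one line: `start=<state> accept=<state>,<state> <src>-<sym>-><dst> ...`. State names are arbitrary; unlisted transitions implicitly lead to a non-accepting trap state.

Remember how much of `1100` the current input suffix matches. State S0 means no match yet; S1 means the last symbol is `1`; S2 means the last 2 symbols are `11`; S3 means the last 3 symbols are `110`; S4 means the last 4 symbols are `1100`. Only S4 accepts. On a mismatch, fall back to the longest proper suffix that is still a prefix of `1100`.
5 states suffice.
        0   1  
>  S0   S0  S1 
   S1   S0  S2 
   S2   S3  S2 
   S3   S4  S1 
 * S4   S0  S1 
(> = start, * = accepting)

start=S0 accept=S4 S0-0->S0 S0-1->S1 S1-0->S0 S1-1->S2 S2-0->S3 S2-1->S2 S3-0->S4 S3-1->S1 S4-0->S0 S4-1->S1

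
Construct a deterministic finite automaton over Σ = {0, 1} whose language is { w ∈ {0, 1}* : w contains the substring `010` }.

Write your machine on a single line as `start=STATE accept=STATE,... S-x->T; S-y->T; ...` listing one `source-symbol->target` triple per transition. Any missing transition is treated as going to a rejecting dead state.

States S0..S2 record the length of the longest prefix of `010` that matches the current input suffix. Reaching S3 means `010` has been seen, and we stay there forever. Accept from S3.
4 states suffice.
        0   1  
>  S0   S1  S0 
   S1   S1  S2 
   S2   S3  S0 
 * S3   S3  S3 
(> = start, * = accepting)

start=S0; accept=S3; S0-0->S1; S0-1->S0; S1-0->S1; S1-1->S2; S2-0->S3; S2-1->S0; S3-0->S3; S3-1->S3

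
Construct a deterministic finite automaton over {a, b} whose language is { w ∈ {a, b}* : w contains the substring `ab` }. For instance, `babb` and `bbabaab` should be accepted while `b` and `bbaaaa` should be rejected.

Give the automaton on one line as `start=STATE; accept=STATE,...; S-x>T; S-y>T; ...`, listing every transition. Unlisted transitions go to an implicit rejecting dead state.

start=q0; accept=q2; q0-a>q1; q0-b>q0; q1-a>q1; q1-b>q2; q2-a>q2; q2-b>q2

States q0..q1 record the length of the longest prefix of `ab` that matches the current input suffix. Reaching q2 means `ab` has been seen, and we stay there forever. Accept from q2.
With 3 states:
        a   b  
>  q0   q1  q0 
   q1   q1  q2 
 * q2   q2  q2 
(> = start, * = accepting)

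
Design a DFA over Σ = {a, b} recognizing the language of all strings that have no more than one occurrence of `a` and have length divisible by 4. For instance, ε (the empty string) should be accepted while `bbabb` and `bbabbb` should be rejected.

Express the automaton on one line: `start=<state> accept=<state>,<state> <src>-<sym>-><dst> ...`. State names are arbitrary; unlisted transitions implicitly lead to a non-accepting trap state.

Handle the two conditions separately and then intersect. The first has 3 states tracking the count of `a`s, saturating at 2; the second has 4 states tracking the input length modulo 4. A product state is a pair (one from each), accepting exactly when both do. After merging equivalent states the machine shrinks.
        a   b  
>* S0   S1  S2 
   S1   S3  S4 
   S2   S4  S5 
   S3   S3  S3 
   S4   S3  S6 
   S5   S6  S7 
   S6   S3  S8 
   S7   S8  S0 
 * S8   S3  S1 
(> = start, * = accepting)

start=S0 accept=S0,S8 S0-a->S1 S0-b->S2 S1-a->S3 S1-b->S4 S2-a->S4 S2-b->S5 S3-a->S3 S3-b->S3 S4-a->S3 S4-b->S6 S5-a->S6 S5-b->S7 S6-a->S3 S6-b->S8 S7-a->S8 S7-b->S0 S8-a->S3 S8-b->S1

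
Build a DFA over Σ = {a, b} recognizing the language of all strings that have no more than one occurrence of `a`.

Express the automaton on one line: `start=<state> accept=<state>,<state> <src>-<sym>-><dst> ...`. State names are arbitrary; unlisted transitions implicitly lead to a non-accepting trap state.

start=s0 accept=s0,s1 s0-a->s1 s0-b->s0 s1-a->s2 s1-b->s1 s2-a->s2 s2-b->s2

Only the number of `a`s matters, and only up to 2. Make a chain s0 → s1 → s2 advanced by each `a` (with s2 absorbing); every other symbol self-loops. The accepting set is {s0, s1}.
A 3-state machine:
        a   b  
>* s0   s1  s0 
 * s1   s2  s1 
   s2   s2  s2 
(> = start, * = accepting)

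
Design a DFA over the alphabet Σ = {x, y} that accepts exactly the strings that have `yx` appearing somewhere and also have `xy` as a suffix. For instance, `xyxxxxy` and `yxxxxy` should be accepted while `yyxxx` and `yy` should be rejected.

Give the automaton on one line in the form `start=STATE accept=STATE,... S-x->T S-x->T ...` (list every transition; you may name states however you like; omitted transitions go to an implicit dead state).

start=q0 accept=q3 q0-x->q0 q0-y->q1 q1-x->q2 q1-y->q1 q2-x->q2 q2-y->q3 q3-x->q2 q3-y->q1

Build one automaton per condition and run them in lockstep. The first has 3 states tracking whether and how much of `yx` has been seen; the second has 3 states tracking how much of the suffix `xy` has currently been matched. A product state is a pair (one from each), accepting exactly when both do. After merging equivalent states the machine shrinks.
With 4 states:
        x   y  
>  q0   q0  q1 
   q1   q2  q1 
   q2   q2  q3 
 * q3   q2  q1 
(> = start, * = accepting)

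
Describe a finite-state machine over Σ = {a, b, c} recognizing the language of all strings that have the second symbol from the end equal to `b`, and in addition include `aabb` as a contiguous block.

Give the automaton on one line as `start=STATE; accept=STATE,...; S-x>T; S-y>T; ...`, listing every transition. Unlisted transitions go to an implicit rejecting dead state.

start=q0; accept=q14,q15,q16; q0-a>q1; q0-b>q2; q0-c>q3; q1-a>q4; q1-b>q5; q1-c>q6; q2-a>q7; q2-b>q8; q2-c>q9; q3-a>q10; q3-b>q11; q3-c>q12; q4-a>q4; q4-b>q13; q4-c>q6; q5-a>q7; q5-b>q8; q5-c>q9; q6-a>q10; q6-b>q11; q6-c>q12; q7-a>q4; q7-b>q5; q7-c>q6; q8-a>q7; q8-b>q8; q8-c>q9; q9-a>q10; q9-b>q11; q9-c>q12; q10-a>q4; q10-b>q5; q10-c>q6; q11-a>q7; q11-b>q8; q11-c>q9; q12-a>q10; q12-b>q11; q12-c>q12; q13-a>q7; q13-b>q14; q13-c>q9; q14-a>q15; q14-b>q14; q14-c>q16; q15-a>q17; q15-b>q18; q15-c>q19; q16-a>q20; q16-b>q21; q16-c>q22; q17-a>q17; q17-b>q18; q17-c>q19; q18-a>q15; q18-b>q14; q18-c>q16; q19-a>q20; q19-b>q21; q19-c>q22; q20-a>q17; q20-b>q18; q20-c>q19; q21-a>q15; q21-b>q14; q21-c>q16; q22-a>q20; q22-b>q21; q22-c>q22

Handle the two conditions separately and then intersect. The first has 13 states tracking the last 2 symbols read; the second has 5 states tracking whether and how much of `aabb` has been seen. A product state is a pair (one from each), accepting exactly when both do.
          a    b    c  
>  q0     q1   q2   q3 
   q1     q4   q5   q6 
   q2     q7   q8   q9 
   q3    q10  q11  q12 
   q4     q4  q13   q6 
   q5     q7   q8   q9 
   q6    q10  q11  q12 
   q7     q4   q5   q6 
   q8     q7   q8   q9 
   q9    q10  q11  q12 
   q10    q4   q5   q6 
   q11    q7   q8   q9 
   q12   q10  q11  q12 
   q13    q7  q14   q9 
 * q14   q15  q14  q16 
 * q15   q17  q18  q19 
 * q16   q20  q21  q22 
   q17   q17  q18  q19 
   q18   q15  q14  q16 
   q19   q20  q21  q22 
   q20   q17  q18  q19 
   q21   q15  q14  q16 
   q22   q20  q21  q22 
(> = start, * = accepting)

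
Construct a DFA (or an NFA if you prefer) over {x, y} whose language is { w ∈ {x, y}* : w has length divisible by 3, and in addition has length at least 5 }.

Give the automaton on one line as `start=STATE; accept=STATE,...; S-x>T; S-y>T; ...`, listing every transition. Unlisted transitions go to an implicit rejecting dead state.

start=A; accept=G; A-x>B; A-y>B; B-x>C; B-y>C; C-x>D; C-y>D; D-x>E; D-y>E; E-x>F; E-y>F; F-x>G; F-y>G; G-x>H; G-y>H; H-x>I; H-y>I; I-x>G; I-y>G

Handle the two conditions separately and then intersect. One (3 states) tracks the input length modulo 3; the other (7 states) tracks the input length, saturating at 6. Each combined state is a pair, one component from each; accept when both components accept.
9 states suffice.
       x  y 
>  A   B  B 
   B   C  C 
   C   D  D 
   D   E  E 
   E   F  F 
   F   G  G 
 * G   H  H 
   H   I  I 
   I   G  G 
(> = start, * = accepting)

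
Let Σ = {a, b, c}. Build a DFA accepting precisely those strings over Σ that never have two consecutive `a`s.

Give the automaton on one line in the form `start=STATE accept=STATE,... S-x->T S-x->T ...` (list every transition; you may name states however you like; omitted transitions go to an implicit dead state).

start=q0 accept=q0,q1 q0-a->q1 q0-b->q0 q0-c->q0 q1-a->q2 q1-b->q0 q1-c->q0 q2-a->q2 q2-b->q2 q2-c->q2

This is the complement of 'contains `aa`'. Use the same substring-matching states — q0 through q2 holding how much of `aa` has just been matched — but flip the accepting set: everything except the trap q2 accepts.
3 states suffice.
        a   b   c  
>* q0   q1  q0  q0 
 * q1   q2  q0  q0 
   q2   q2  q2  q2 
(> = start, * = accepting)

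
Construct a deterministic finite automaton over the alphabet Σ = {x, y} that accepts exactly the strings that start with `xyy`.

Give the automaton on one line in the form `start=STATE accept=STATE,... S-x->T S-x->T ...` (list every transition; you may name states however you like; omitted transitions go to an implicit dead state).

Check the first 3 symbols one by one: A through C record how many have matched `xyy` so far; any wrong symbol goes to the dead state E. After all 3 match we enter the accepting sink D.
5 states suffice.
       x  y 
>  A   B  E 
   B   E  C 
   C   E  D 
 * D   D  D 
   E   E  E 
(> = start, * = accepting)

start=A accept=D A-x->B A-y->E B-x->E B-y->C C-x->E C-y->D D-x->D D-y->D E-x->E E-y->E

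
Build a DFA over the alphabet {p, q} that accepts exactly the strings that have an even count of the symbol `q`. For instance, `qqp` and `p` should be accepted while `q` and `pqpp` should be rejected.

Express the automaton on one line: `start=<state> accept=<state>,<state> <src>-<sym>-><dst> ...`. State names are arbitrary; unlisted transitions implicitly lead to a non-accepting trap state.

The only thing that matters is how many `q`s have appeared, reduced mod 2. Use one state per residue: s0 for 0, …, s1 for 1. Reading `q` moves to the next residue; anything else stays put. s0 is accepting.
A 2-state machine:
        p   q  
>* s0   s0  s1 
   s1   s1  s0 
(> = start, * = accepting)

start=s0 accept=s0 s0-p->s0 s0-q->s1 s1-p->s1 s1-q->s0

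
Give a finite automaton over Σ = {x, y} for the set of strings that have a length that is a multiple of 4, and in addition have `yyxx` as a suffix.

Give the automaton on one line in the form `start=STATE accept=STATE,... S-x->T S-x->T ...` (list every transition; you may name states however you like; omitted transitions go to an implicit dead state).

start=s0 accept=s7 s0-x->s1 s0-y->s2 s1-x->s3 s1-y->s3 s2-x->s3 s2-y->s4 s3-x->s5 s3-y->s5 s4-x->s6 s4-y->s5 s5-x->s0 s5-y->s0 s6-x->s7 s6-y->s0 s7-x->s1 s7-y->s2

Build one automaton per condition and run them in lockstep. The first has 4 states tracking the input length modulo 4; the second has 5 states tracking how much of the suffix `yyxx` has currently been matched. A product state is a pair (one from each), accepting exactly when both do. After merging equivalent states the machine shrinks.
        x   y  
>  s0   s1  s2 
   s1   s3  s3 
   s2   s3  s4 
   s3   s5  s5 
   s4   s6  s5 
   s5   s0  s0 
   s6   s7  s0 
 * s7   s1  s2 
(> = start, * = accepting)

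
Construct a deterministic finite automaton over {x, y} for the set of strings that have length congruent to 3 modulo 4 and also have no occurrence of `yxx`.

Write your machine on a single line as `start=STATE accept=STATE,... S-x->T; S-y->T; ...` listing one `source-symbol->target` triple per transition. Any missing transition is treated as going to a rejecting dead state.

start=S0; accept=S6,S7,S8; S0-x->S1; S0-y->S2; S1-x->S3; S1-y->S4; S2-x->S5; S2-y->S4; S3-x->S6; S3-y->S7; S4-x->S8; S4-y->S7; S5-x->S9; S5-y->S7; S6-x->S0; S6-y->S10; S7-x->S11; S7-y->S10; S8-x->S9; S8-y->S10; S9-x->S9; S9-y->S9; S10-x->S12; S10-y->S2; S11-x->S9; S11-y->S2; S12-x->S9; S12-y->S4

Build one automaton per condition and run them in lockstep. One (4 states) tracks the input length modulo 4; the other (4 states) tracks partial matches of the forbidden pattern `yxx`. Each combined state is a pair, one component from each; accept when both components accept. After merging equivalent states the machine shrinks.
With 13 states:
          x    y  
>  S0     S1   S2 
   S1     S3   S4 
   S2     S5   S4 
   S3     S6   S7 
   S4     S8   S7 
   S5     S9   S7 
 * S6     S0  S10 
 * S7    S11  S10 
 * S8     S9  S10 
   S9     S9   S9 
   S10   S12   S2 
   S11    S9   S2 
   S12    S9   S4 
(> = start, * = accepting)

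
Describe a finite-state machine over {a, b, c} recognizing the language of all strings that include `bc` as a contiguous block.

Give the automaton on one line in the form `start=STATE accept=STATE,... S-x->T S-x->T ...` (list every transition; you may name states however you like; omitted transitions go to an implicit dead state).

States q0..q1 record the length of the longest prefix of `bc` that matches the current input suffix. Reaching q2 means `bc` has been seen, and we stay there forever. Accept from q2.
With 3 states:
        a   b   c  
>  q0   q0  q1  q0 
   q1   q0  q1  q2 
 * q2   q2  q2  q2 
(> = start, * = accepting)

start=q0 accept=q2 q0-a->q0 q0-b->q1 q0-c->q0 q1-a->q0 q1-b->q1 q1-c->q2 q2-a->q2 q2-b->q2 q2-c->q2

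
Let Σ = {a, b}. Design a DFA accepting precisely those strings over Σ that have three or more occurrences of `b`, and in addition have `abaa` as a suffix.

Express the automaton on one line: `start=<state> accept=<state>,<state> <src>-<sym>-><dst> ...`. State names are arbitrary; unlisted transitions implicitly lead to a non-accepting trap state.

Run two small machines in parallel and take their product. One (5 states) tracks the count of `b`s, saturating at 4; the other (5 states) tracks how much of the suffix `abaa` has currently been matched. Each combined state is a pair, one component from each; accept when both components accept. After merging equivalent states the machine shrinks.
        a   b  
>  S0   S0  S1 
   S1   S1  S2 
   S2   S3  S2 
   S3   S3  S4 
   S4   S5  S2 
   S5   S6  S4 
 * S6   S3  S4 
(> = start, * = accepting)

start=S0 accept=S6 S0-a->S0 S0-b->S1 S1-a->S1 S1-b->S2 S2-a->S3 S2-b->S2 S3-a->S3 S3-b->S4 S4-a->S5 S4-b->S2 S5-a->S6 S5-b->S4 S6-a->S3 S6-b->S4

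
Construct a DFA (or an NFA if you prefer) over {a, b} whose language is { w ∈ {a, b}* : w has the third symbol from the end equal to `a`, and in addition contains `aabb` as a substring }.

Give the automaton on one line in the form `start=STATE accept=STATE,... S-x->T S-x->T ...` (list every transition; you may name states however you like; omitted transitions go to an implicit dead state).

start=q0 accept=q15,q20,q21,q22 q0-a->q1 q0-b->q2 q1-a->q3 q1-b->q4 q2-a->q5 q2-b->q6 q3-a->q7 q3-b->q8 q4-a->q9 q4-b->q10 q5-a->q11 q5-b->q12 q6-a->q13 q6-b->q14 q7-a->q7 q7-b->q8 q8-a->q9 q8-b->q15 q9-a->q11 q9-b->q12 q10-a->q13 q10-b->q14 q11-a->q7 q11-b->q8 q12-a->q9 q12-b->q10 q13-a->q11 q13-b->q12 q14-a->q13 q14-b->q14 q15-a->q16 q15-b->q17 q16-a->q18 q16-b->q19 q17-a->q16 q17-b->q17 q18-a->q20 q18-b->q21 q19-a->q22 q19-b->q15 q20-a->q20 q20-b->q21 q21-a->q22 q21-b->q15 q22-a->q18 q22-b->q19

Run two small machines in parallel and take their product. One (15 states) tracks the last 3 symbols read; the other (5 states) tracks whether and how much of `aabb` has been seen. Each combined state is a pair, one component from each; accept when both components accept.
A 23-state machine:
          a    b  
>  q0     q1   q2 
   q1     q3   q4 
   q2     q5   q6 
   q3     q7   q8 
   q4     q9  q10 
   q5    q11  q12 
   q6    q13  q14 
   q7     q7   q8 
   q8     q9  q15 
   q9    q11  q12 
   q10   q13  q14 
   q11    q7   q8 
   q12    q9  q10 
   q13   q11  q12 
   q14   q13  q14 
 * q15   q16  q17 
   q16   q18  q19 
   q17   q16  q17 
   q18   q20  q21 
   q19   q22  q15 
 * q20   q20  q21 
 * q21   q22  q15 
 * q22   q18  q19 
(> = start, * = accepting)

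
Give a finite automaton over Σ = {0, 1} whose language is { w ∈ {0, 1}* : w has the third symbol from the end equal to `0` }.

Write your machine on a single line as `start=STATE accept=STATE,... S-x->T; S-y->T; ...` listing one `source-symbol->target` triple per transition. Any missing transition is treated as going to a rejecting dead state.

start=S0; accept=S7,S8,S9,S10; S0-0->S1; S0-1->S2; S1-0->S3; S1-1->S4; S2-0->S5; S2-1->S6; S3-0->S7; S3-1->S8; S4-0->S9; S4-1->S10; S5-0->S11; S5-1->S12; S6-0->S13; S6-1->S14; S7-0->S7; S7-1->S8; S8-0->S9; S8-1->S10; S9-0->S11; S9-1->S12; S10-0->S13; S10-1->S14; S11-0->S7; S11-1->S8; S12-0->S9; S12-1->S10; S13-0->S11; S13-1->S12; S14-0->S13; S14-1->S14

A DFA must remember the last 3 symbols (since which symbol is third-to-last isn't known until the input ends). Use one state per possible window of the last ≤3 symbols; accept from those whose window starts with `0`.
A 15-state machine:
          0    1  
>  S0     S1   S2 
   S1     S3   S4 
   S2     S5   S6 
   S3     S7   S8 
   S4     S9  S10 
   S5    S11  S12 
   S6    S13  S14 
 * S7     S7   S8 
 * S8     S9  S10 
 * S9    S11  S12 
 * S10   S13  S14 
   S11    S7   S8 
   S12    S9  S10 
   S13   S11  S12 
   S14   S13  S14 
(> = start, * = accepting)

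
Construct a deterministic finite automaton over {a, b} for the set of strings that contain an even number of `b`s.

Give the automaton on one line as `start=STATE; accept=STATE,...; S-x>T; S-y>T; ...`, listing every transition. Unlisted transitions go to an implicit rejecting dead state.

The only thing that matters is how many `b`s have appeared, reduced mod 2. Use one state per residue: q0 for 0, …, q1 for 1. Reading `b` moves to the next residue; anything else stays put. q0 is accepting.
2 states suffice.
        a   b  
>* q0   q0  q1 
   q1   q1  q0 
(> = start, * = accepting)

start=q0; accept=q0; q0-a>q0; q0-b>q1; q1-a>q1; q1-b>q0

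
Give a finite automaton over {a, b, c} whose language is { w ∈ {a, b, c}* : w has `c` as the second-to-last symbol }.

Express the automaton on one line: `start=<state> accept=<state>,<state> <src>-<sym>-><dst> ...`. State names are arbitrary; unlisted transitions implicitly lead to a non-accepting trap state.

start=q0 accept=q10,q11,q12 q0-a->q1 q0-b->q2 q0-c->q3 q1-a->q4 q1-b->q5 q1-c->q6 q2-a->q7 q2-b->q8 q2-c->q9 q3-a->q10 q3-b->q11 q3-c->q12 q4-a->q4 q4-b->q5 q4-c->q6 q5-a->q7 q5-b->q8 q5-c->q9 q6-a->q10 q6-b->q11 q6-c->q12 q7-a->q4 q7-b->q5 q7-c->q6 q8-a->q7 q8-b->q8 q8-c->q9 q9-a->q10 q9-b->q11 q9-c->q12 q10-a->q4 q10-b->q5 q10-c->q6 q11-a->q7 q11-b->q8 q11-c->q9 q12-a->q10 q12-b->q11 q12-c->q12

Because acceptance depends on a position counted from the end, the machine has to buffer the most recent 2 symbols. Make each state the string of the last up-to-2 symbols read; on input `x` shift the window left and append `x`. Accept when the buffered window has length 2 and begins with `c`.
13 states suffice.
          a    b    c  
>  q0     q1   q2   q3 
   q1     q4   q5   q6 
   q2     q7   q8   q9 
   q3    q10  q11  q12 
   q4     q4   q5   q6 
   q5     q7   q8   q9 
   q6    q10  q11  q12 
   q7     q4   q5   q6 
   q8     q7   q8   q9 
   q9    q10  q11  q12 
 * q10    q4   q5   q6 
 * q11    q7   q8   q9 
 * q12   q10  q11  q12 
(> = start, * = accepting)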